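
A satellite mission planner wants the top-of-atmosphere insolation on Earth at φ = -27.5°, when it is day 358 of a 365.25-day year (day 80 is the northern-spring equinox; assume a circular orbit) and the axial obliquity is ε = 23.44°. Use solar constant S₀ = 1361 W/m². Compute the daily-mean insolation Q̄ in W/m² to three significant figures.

Q̄ ≈ 486 W/m²

Solar longitude: λ_s = 360° × (358 − 80)/365.25 = 274.004°.
sin δ = sin 23.44° × sin 274.004° = -0.39682, so δ = -23.379°.
cos H₀ = −tan(-27.5°) tan(-23.379°) = -0.2250, H₀ = 1.7978 rad.
Bracket: H₀ sin φ sin δ + cos φ cos δ sin H₀ = 1.7978×-0.46175×-0.39682 + 0.88701×0.91790×0.97435 = 0.329414 + 0.793303 = 1.122717.
Q̄ = (S₀/π) × [bracket] = (1361/π) × 1.122717 = 486.4 W/m².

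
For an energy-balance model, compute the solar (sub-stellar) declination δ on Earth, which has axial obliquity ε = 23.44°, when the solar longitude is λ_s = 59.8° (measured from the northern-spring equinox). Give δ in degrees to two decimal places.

δ = +20.11°

sin δ = sin ε · sin λ_s = sin 23.44° × sin 59.8° = 0.343799.
δ = arcsin(0.343799) = +20.11°.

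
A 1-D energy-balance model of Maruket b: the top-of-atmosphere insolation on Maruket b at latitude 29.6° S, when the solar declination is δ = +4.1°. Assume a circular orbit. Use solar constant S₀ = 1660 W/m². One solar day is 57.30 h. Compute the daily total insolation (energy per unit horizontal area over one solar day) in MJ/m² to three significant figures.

cos H₀ = −tan(-29.6°) tan(+4.100°) = 0.0407, H₀ = 1.5301 rad.
Bracket: H₀ sin φ sin δ + cos φ cos δ sin H₀ = 1.5301×-0.49394×0.07150 + 0.86949×0.99744×0.99917 = -0.054038 + 0.866544 = 0.812506.
Q̄ = (S₀/π) × [bracket] = (1660/π) × 0.812506 = 429.32 W/m².
Daily total = Q̄ × 57.30 h × 3600 s/h = 429.32 × 57.30 × 3600 / 10⁶ = 88.56 MJ/m².

88.6 MJ/m²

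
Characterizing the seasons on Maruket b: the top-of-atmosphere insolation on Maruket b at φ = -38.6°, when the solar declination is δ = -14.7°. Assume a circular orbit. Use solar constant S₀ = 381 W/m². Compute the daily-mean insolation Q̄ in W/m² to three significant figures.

cos H₀ = −tan(-38.6°) tan(-14.700°) = -0.2094, H₀ = 1.7818 rad.
Bracket: H₀ sin φ sin δ + cos φ cos δ sin H₀ = 1.7818×-0.62388×-0.25376 + 0.78152×0.96727×0.97782 = 0.282087 + 0.739174 = 1.021261.
Q̄ = (S₀/π) × [bracket] = (381/π) × 1.021261 = 123.9 W/m².

Q̄ ≈ 124 W/m²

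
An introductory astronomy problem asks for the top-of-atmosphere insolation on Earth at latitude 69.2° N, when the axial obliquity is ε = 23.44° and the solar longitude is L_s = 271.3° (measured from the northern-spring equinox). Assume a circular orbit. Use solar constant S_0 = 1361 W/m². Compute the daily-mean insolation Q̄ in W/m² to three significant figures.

Solar declination: sin δ = sin ε · sin L_s = sin 23.44° × sin 271.3° = -0.39769, so δ = -23.434°.
cos h₀ = −tan(+69.2°) tan(-23.434°) = 1.1410 ≥ 1 ⇒ polar night, h₀ = 0 and Q̄ = 0.

Q̄ ≈ 0.00 W/m²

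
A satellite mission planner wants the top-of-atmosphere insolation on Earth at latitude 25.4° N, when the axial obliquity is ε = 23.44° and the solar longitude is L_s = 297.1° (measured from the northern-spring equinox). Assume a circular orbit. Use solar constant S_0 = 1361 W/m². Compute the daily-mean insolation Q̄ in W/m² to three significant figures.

Solar declination: sin δ = sin ε · sin L_s = sin 23.44° × sin 297.1° = -0.35412, so δ = -20.739°.
cos h₀ = −tan(+25.4°) tan(-20.739°) = 0.1798, h₀ = 1.3900 rad.
Bracket: h₀ sin ϕ sin δ + cos ϕ cos δ sin h₀ = 1.3900×0.42894×-0.35412 + 0.90334×0.93520×0.98370 = -0.211136 + 0.831033 = 0.619897.
Q̄ = (S_0/π) × [bracket] = (1361/π) × 0.619897 = 268.6 W/m².

Q̄ ≈ 269 W/m²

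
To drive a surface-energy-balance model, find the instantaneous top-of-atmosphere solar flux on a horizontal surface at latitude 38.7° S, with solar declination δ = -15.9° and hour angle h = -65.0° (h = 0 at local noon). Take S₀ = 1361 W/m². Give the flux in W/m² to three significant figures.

665 W/m²

cos θ_z = sin φ sin δ + cos φ cos δ cos h = 0.171291 + 0.317206 = 0.488497.
Flux = S₀ · cos θ_z = 1361 × 0.488497 = 664.8 W/m².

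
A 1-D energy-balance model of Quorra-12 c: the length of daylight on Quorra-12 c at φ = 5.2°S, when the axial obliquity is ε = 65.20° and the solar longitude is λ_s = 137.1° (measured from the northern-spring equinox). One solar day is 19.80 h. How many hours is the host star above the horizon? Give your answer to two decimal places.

Solar declination: sin δ = sin ε · sin λ_s = sin 65.20° × sin 137.1° = 0.61794, so δ = +38.166°.
cos H₀ = −tan φ · tan δ = −tan(-5.2°) × tan(+38.166°) = 0.0715, so H₀ = 1.4992 rad = 85.90°.
Daylight = 2H₀/(2π) × 19.80 h = (1.4992/π) × 19.80 = 9.45 h.

9.45 h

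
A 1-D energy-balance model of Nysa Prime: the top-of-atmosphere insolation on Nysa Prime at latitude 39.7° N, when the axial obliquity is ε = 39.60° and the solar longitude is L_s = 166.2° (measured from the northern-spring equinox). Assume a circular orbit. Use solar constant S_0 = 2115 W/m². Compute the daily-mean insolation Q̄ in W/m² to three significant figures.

Solar declination: sin δ = sin ε · sin L_s = sin 39.60° × sin 166.2° = 0.15205, so δ = +8.746°.
cos h₀ = −tan(+39.7°) tan(+8.746°) = -0.1277, h₀ = 1.6989 rad.
Bracket: h₀ sin ϕ sin δ + cos ϕ cos δ sin h₀ = 1.6989×0.63877×0.15205 + 0.76940×0.98837×0.99181 = 0.165006 + 0.754224 = 0.919230.
Q̄ = (S_0/π) × [bracket] = (2115/π) × 0.919230 = 618.8 W/m².

Q̄ ≈ 619 W/m²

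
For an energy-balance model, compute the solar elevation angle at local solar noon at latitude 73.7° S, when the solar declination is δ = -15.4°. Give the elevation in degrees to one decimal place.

31.7°

At local noon the hour angle is zero, so the zenith angle equals |φ − δ| = |-73.7° − (-15.400°)| = 58.300°.
Elevation = 90° − 58.300° = 31.7°.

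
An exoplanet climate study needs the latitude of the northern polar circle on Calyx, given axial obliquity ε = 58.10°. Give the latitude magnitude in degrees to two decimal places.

The polar circle is the lowest latitude that experiences at least one full rotation of continuous daylight at the northern-summer solstice; it lies at |ϕ| = 90° − ε = 90° − 58.10° = 31.90°.

31.90°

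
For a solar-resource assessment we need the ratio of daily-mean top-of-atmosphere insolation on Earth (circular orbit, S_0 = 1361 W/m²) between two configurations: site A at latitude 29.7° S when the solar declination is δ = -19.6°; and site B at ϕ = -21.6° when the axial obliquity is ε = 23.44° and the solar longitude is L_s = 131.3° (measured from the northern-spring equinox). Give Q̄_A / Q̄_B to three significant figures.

Q̄_A / Q̄_B ≈ 1.52

— Configuration A (ϕ=-29.7°):
cos h₀ = −tan(-29.7°) tan(-19.600°) = -0.2031, h₀ = 1.7753 rad.
Bracket: h₀ sin ϕ sin δ + cos ϕ cos δ sin h₀ = 1.7753×-0.49546×-0.33545 + 0.86863×0.94206×0.97916 = 0.295059 + 0.801248 = 1.096307.
Q̄ = (S_0/π) × [bracket] = (1361/π) × 1.096307 = 474.94 W/m².
— Configuration B (ϕ=-21.6°):
Solar declination: sin δ = sin ε · sin L_s = sin 23.44° × sin 131.3° = 0.29884, so δ = +17.388°.
cos h₀ = −tan(-21.6°) tan(+17.388°) = 0.1240, h₀ = 1.4465 rad.
Bracket: h₀ sin ϕ sin δ + cos ϕ cos δ sin h₀ = 1.4465×-0.36812×0.29884 + 0.92978×0.95430×0.99228 = -0.159128 + 0.880439 = 0.721311.
Q̄ = (S_0/π) × [bracket] = (1361/π) × 0.721311 = 312.49 W/m².
Ratio Q̄_A / Q̄_B = 474.94 / 312.49 = 1.520.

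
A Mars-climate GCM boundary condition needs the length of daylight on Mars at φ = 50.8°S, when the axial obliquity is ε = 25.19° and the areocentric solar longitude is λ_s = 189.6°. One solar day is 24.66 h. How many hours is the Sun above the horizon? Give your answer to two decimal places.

13.02 h

sin δ = sin 25.19° × sin 189.6° = -0.07098, so δ = -4.070°.
cos H₀ = −tan φ · tan δ = −tan(-50.8°) × tan(-4.070°) = -0.0873, so H₀ = 1.6582 rad = 95.01°.
Daylight = 2H₀/(2π) × 24.66 h = (1.6582/π) × 24.66 = 13.02 h.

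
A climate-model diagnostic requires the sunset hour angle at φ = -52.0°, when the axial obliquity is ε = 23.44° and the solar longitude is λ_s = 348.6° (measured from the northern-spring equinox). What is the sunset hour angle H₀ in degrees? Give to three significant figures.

H₀ = 95.8°

Solar declination: sin δ = sin ε · sin λ_s = sin 23.44° × sin 348.6° = -0.07863, so δ = -4.510°.
cos H₀ = −tan φ · tan δ = −tan(-52.0°) × tan(-4.510°) = -0.1009, so H₀ = 1.6719 rad = 95.79°.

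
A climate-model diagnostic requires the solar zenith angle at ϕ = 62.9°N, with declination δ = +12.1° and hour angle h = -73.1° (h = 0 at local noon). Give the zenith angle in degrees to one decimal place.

cos θ_z = sin ϕ sin δ + cos ϕ cos δ cos h = 0.186605 + 0.129486 = 0.316091.
θ_z = arccos(0.316091) = 71.6°.

θ_z = 71.6°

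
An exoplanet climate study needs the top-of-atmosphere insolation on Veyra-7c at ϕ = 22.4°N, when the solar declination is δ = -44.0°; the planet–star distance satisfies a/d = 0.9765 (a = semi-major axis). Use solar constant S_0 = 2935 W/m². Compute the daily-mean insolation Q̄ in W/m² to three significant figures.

Q̄ ≈ 270 W/m²

cos h₀ = −tan(+22.4°) tan(-44.000°) = 0.3980, h₀ = 1.1614 rad.
Bracket: h₀ sin ϕ sin δ + cos ϕ cos δ sin h₀ = 1.1614×0.38107×-0.69466 + 0.92455×0.71934×0.91737 = -0.307439 + 0.610111 = 0.302672.
Inverse-square distance factor (a/d)² = 0.9765² = 0.953552.
Q̄ = (S_0/π) × 0.953552 × [bracket] = (2935/π) × 0.953552 × 0.302672 = 269.6 W/m².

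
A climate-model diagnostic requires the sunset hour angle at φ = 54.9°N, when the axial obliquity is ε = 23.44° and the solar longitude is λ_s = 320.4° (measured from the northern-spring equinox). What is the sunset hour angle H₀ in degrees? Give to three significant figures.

Solar declination: sin δ = sin ε · sin λ_s = sin 23.44° × sin 320.4° = -0.25356, so δ = -14.688°.
cos H₀ = −tan φ · tan δ = −tan(+54.9°) × tan(-14.688°) = 0.3730, so H₀ = 1.1886 rad = 68.10°.

H₀ = 68.1°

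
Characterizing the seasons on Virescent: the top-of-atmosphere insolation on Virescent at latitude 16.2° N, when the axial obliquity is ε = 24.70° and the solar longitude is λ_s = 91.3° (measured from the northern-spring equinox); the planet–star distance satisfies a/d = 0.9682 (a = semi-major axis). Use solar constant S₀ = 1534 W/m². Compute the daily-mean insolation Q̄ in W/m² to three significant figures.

Solar declination: sin δ = sin ε · sin λ_s = sin 24.70° × sin 91.3° = 0.41776, so δ = +24.693°.
cos H₀ = −tan(+16.2°) tan(+24.693°) = -0.1336, H₀ = 1.7048 rad.
Bracket: H₀ sin φ sin δ + cos φ cos δ sin H₀ = 1.7048×0.27899×0.41776 + 0.96029×0.90856×0.99104 = 0.198696 + 0.864664 = 1.063360.
Inverse-square distance factor (a/d)² = 0.9682² = 0.937411.
Q̄ = (S₀/π) × 0.937411 × [bracket] = (1534/π) × 0.937411 × 1.063360 = 486.7 W/m².

Q̄ ≈ 487 W/m²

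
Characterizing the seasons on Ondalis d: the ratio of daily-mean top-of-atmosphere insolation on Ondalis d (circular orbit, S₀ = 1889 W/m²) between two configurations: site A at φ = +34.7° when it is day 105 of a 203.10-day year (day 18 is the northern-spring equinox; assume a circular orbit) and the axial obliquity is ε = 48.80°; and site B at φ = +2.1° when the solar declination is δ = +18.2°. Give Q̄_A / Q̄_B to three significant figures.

— Configuration A (φ=+34.7°):
Solar longitude: λ_s = 360° × (105 − 18)/203.10 = 154.210°.
sin δ = sin 48.80° × sin 154.210° = 0.32736, so δ = +19.109°.
cos H₀ = −tan(+34.7°) tan(+19.109°) = -0.2399, H₀ = 1.8131 rad.
Bracket: H₀ sin φ sin δ + cos φ cos δ sin H₀ = 1.8131×0.56928×0.32736 + 0.82214×0.94490×0.97080 = 0.337888 + 0.754156 = 1.092044.
Q̄ = (S₀/π) × [bracket] = (1889/π) × 1.092044 = 656.63 W/m².
— Configuration B (φ=+2.1°):
cos H₀ = −tan(+2.1°) tan(+18.200°) = -0.0121, H₀ = 1.5829 rad.
Bracket: H₀ sin φ sin δ + cos φ cos δ sin H₀ = 1.5829×0.03664×0.31233 + 0.99933×0.94997×0.99993 = 0.018114 + 0.949267 = 0.967381.
Q̄ = (S₀/π) × [bracket] = (1889/π) × 0.967381 = 581.67 W/m².
Ratio Q̄_A / Q̄_B = 656.63 / 581.67 = 1.129.

Q̄_A / Q̄_B ≈ 1.13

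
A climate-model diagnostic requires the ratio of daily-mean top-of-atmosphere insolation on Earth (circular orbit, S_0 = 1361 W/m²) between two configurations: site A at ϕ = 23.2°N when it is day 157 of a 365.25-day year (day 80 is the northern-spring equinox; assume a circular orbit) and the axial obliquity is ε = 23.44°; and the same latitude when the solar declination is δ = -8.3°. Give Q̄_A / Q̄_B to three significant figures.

— Configuration A (ϕ=+23.2°):
Solar longitude: L_s = 360° × (157 − 80)/365.25 = 75.893°.
sin δ = sin 23.44° × sin 75.893° = 0.38579, so δ = +22.693°.
cos h₀ = −tan(+23.2°) tan(+22.693°) = -0.1792, h₀ = 1.7510 rad.
Bracket: h₀ sin ϕ sin δ + cos ϕ cos δ sin h₀ = 1.7510×0.39394×0.38579 + 0.91914×0.92259×0.98381 = 0.266114 + 0.834260 = 1.100374.
Q̄ = (S_0/π) × [bracket] = (1361/π) × 1.100374 = 476.70 W/m².
— Configuration B (ϕ=+23.2°):
cos h₀ = −tan(+23.2°) tan(-8.300°) = 0.0625, h₀ = 1.5082 rad.
Bracket: h₀ sin ϕ sin δ + cos ϕ cos δ sin h₀ = 1.5082×0.39394×-0.14436 + 0.91914×0.98953×0.99804 = -0.085770 + 0.907734 = 0.821964.
Q̄ = (S_0/π) × [bracket] = (1361/π) × 0.821964 = 356.09 W/m².
Ratio Q̄_A / Q̄_B = 476.70 / 356.09 = 1.339.

Q̄_A / Q̄_B ≈ 1.34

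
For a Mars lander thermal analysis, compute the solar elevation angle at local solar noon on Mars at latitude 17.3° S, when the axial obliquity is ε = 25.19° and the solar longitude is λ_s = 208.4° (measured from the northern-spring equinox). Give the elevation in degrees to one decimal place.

84.4°

Solar declination: sin δ = sin ε · sin λ_s = sin 25.19° × sin 208.4° = -0.20244, so δ = -11.679°.
At local noon the hour angle is zero, so the zenith angle equals |φ − δ| = |-17.3° − (-11.679°)| = 5.621°.
Elevation = 90° − 5.621° = 84.4°.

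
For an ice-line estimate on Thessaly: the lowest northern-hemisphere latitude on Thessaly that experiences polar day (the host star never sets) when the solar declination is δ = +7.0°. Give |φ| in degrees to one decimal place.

|φ| = 83.0°

Polar day requires cos H₀ = −tan φ tan δ ≤ −1, i.e. tan φ tan δ ≥ 1.
The boundary is |tan φ| · |tan δ| = 1, so |φ| = 90° − |δ| = 90° − 7.0° = 83.0° in the northern hemisphere.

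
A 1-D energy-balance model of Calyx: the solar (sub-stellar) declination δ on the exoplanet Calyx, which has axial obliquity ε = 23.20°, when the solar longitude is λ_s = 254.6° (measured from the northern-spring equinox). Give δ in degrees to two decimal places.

δ = -22.32°

sin δ = sin ε · sin λ_s = sin 23.20° × sin 254.6° = -0.379798.
δ = arcsin(-0.379798) = -22.32°.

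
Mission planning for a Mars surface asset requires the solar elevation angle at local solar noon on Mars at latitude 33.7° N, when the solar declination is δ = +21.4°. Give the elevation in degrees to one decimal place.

At local noon the hour angle is zero, so the zenith angle equals |φ − δ| = |+33.7° − (+21.400°)| = 12.300°.
Elevation = 90° − 12.300° = 77.7°.

77.7°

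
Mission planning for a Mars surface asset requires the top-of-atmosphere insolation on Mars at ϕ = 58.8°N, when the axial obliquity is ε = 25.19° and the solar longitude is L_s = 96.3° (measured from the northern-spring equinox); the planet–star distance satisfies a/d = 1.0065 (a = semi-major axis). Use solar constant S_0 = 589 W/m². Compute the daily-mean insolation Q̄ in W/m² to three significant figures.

Q̄ ≈ 225 W/m²

Solar declination: sin δ = sin ε · sin L_s = sin 25.19° × sin 96.3° = 0.42305, so δ = +25.027°.
cos h₀ = −tan(+58.8°) tan(+25.027°) = -0.7709, h₀ = 2.4511 rad.
Bracket: h₀ sin ϕ sin δ + cos ϕ cos δ sin h₀ = 2.4511×0.85536×0.42305 + 0.51803×0.90611×0.63693 = 0.886955 + 0.298970 = 1.185925.
Inverse-square distance factor (a/d)² = 1.0065² = 1.013042.
Q̄ = (S_0/π) × 1.013042 × [bracket] = (589/π) × 1.013042 × 1.185925 = 225.2 W/m².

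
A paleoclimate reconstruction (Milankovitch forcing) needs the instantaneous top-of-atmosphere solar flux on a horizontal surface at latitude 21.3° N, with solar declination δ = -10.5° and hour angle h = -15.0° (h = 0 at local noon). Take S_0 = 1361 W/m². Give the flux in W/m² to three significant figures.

1.11e+03 W/m²

cos θ_z = sin ϕ sin δ + cos ϕ cos δ cos h = -0.066197 + 0.884875 = 0.818678.
Flux = S_0 · cos θ_z = 1361 × 0.818678 = 1114 W/m².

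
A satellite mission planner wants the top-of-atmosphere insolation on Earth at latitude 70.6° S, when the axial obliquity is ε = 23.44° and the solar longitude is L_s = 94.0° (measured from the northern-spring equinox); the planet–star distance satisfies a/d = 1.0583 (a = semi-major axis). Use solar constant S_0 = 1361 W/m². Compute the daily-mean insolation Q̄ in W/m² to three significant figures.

Q̄ ≈ 0.00 W/m²

Solar declination: sin δ = sin ε · sin L_s = sin 23.44° × sin 94.0° = 0.39682, so δ = +23.380°.
cos h₀ = −tan(-70.6°) tan(+23.380°) = 1.2276 ≥ 1 ⇒ polar night, h₀ = 0 and Q̄ = 0.
Inverse-square distance factor (a/d)² = 1.0583² = 1.119999.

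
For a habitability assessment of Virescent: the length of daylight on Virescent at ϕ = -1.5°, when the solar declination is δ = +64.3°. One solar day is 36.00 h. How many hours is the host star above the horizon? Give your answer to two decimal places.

17.38 h

cos h₀ = −tan ϕ · tan δ = −tan(-1.5°) × tan(+64.300°) = 0.0544, so h₀ = 1.5164 rad = 86.88°.
Daylight = 2h₀/(2π) × 36.00 h = (1.5164/π) × 36.00 = 17.38 h.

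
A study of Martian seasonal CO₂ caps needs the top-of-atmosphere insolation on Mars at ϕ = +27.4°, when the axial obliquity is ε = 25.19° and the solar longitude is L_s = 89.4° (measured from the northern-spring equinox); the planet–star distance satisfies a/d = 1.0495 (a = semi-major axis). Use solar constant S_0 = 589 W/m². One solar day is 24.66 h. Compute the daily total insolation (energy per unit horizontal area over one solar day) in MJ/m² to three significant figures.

Solar declination: sin δ = sin ε · sin L_s = sin 25.19° × sin 89.4° = 0.42560, so δ = +25.189°.
cos h₀ = −tan(+27.4°) tan(+25.189°) = -0.2438, h₀ = 1.8171 rad.
Bracket: h₀ sin ϕ sin δ + cos ϕ cos δ sin h₀ = 1.8171×0.46020×0.42560 + 0.88782×0.90491×0.96983 = 0.355899 + 0.779159 = 1.135058.
Inverse-square distance factor (a/d)² = 1.0495² = 1.101450.
Q̄ = (S_0/π) × 1.101450 × [bracket] = (589/π) × 1.101450 × 1.135058 = 234.39 W/m².
Daily total = Q̄ × 24.66 h × 3600 s/h = 234.39 × 24.66 × 3600 / 10⁶ = 20.81 MJ/m².

20.8 MJ/m²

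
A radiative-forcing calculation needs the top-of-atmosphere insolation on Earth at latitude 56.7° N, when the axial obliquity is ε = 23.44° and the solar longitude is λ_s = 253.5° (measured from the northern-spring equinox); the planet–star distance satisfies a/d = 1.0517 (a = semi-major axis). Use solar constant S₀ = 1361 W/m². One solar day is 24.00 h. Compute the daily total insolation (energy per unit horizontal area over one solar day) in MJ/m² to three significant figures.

4.58 MJ/m²

Solar declination: sin δ = sin ε · sin λ_s = sin 23.44° × sin 253.5° = -0.38141, so δ = -22.421°.
cos H₀ = −tan(+56.7°) tan(-22.421°) = 0.6281, H₀ = 0.8917 rad.
Bracket: H₀ sin φ sin δ + cos φ cos δ sin H₀ = 0.8917×0.83581×-0.38141 + 0.54902×0.92441×0.77812 = -0.284262 + 0.394911 = 0.110649.
Inverse-square distance factor (a/d)² = 1.0517² = 1.106073.
Q̄ = (S₀/π) × 1.106073 × [bracket] = (1361/π) × 1.106073 × 0.110649 = 53.020 W/m².
Daily total = Q̄ × 24.00 h × 3600 s/h = 53.020 × 24.00 × 3600 / 10⁶ = 4.581 MJ/m².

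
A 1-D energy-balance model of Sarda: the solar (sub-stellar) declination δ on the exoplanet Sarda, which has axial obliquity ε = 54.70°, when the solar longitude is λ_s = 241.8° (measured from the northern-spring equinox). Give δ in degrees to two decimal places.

sin δ = sin ε · sin λ_s = sin 54.70° × sin 241.8° = -0.719265.
δ = arcsin(-0.719265) = -45.99°.

δ = -45.99°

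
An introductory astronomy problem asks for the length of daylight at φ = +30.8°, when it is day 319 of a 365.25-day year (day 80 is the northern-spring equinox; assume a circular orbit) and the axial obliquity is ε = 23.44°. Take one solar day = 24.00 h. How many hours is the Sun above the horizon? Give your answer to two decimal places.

Solar longitude: λ_s = 360° × (319 − 80)/365.25 = 235.565°.
sin δ = sin 23.44° × sin 235.565° = -0.32808, so δ = -19.152°.
cos H₀ = −tan φ · tan δ = −tan(+30.8°) × tan(-19.152°) = 0.2070, so H₀ = 1.3623 rad = 78.05°.
Daylight = 2H₀/(2π) × 24.00 h = (1.3623/π) × 24.00 = 10.41 h.

10.41 h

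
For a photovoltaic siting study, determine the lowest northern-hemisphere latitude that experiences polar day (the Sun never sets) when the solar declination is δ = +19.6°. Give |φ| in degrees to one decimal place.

|φ| = 70.4°

Polar day requires cos H₀ = −tan φ tan δ ≤ −1, i.e. tan φ tan δ ≥ 1.
The boundary is |tan φ| · |tan δ| = 1, so |φ| = 90° − |δ| = 90° − 19.6° = 70.4° in the northern hemisphere.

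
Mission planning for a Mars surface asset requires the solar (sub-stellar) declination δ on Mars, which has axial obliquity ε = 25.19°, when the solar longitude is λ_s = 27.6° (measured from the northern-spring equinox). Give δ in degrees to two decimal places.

δ = +11.37°

sin δ = sin ε · sin λ_s = sin 25.19° × sin 27.6° = 0.197189.
δ = arcsin(0.197189) = +11.37°.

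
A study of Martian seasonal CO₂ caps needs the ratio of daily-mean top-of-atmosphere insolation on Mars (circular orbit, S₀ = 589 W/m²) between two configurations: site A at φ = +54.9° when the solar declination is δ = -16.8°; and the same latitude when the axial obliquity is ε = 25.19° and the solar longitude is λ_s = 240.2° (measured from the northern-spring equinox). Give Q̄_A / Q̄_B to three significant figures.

Q̄_A / Q̄_B ≈ 1.56

— Configuration A (φ=+54.9°):
cos H₀ = −tan(+54.9°) tan(-16.800°) = 0.4296, H₀ = 1.1268 rad.
Bracket: H₀ sin φ sin δ + cos φ cos δ sin H₀ = 1.1268×0.81815×-0.28903 + 0.57501×0.95732×0.90303 = -0.266454 + 0.497090 = 0.230636.
Q̄ = (S₀/π) × [bracket] = (589/π) × 0.230636 = 43.241 W/m².
— Configuration B (φ=+54.9°):
Solar declination: sin δ = sin ε · sin λ_s = sin 25.19° × sin 240.2° = -0.36934, so δ = -21.675°.
cos H₀ = −tan(+54.9°) tan(-21.675°) = 0.5655, H₀ = 0.9698 rad.
Bracket: H₀ sin φ sin δ + cos φ cos δ sin H₀ = 0.9698×0.81815×-0.36934 + 0.57501×0.92929×0.82475 = -0.293050 + 0.440706 = 0.147656.
Q̄ = (S₀/π) × [bracket] = (589/π) × 0.147656 = 27.683 W/m².
Ratio Q̄_A / Q̄_B = 43.241 / 27.683 = 1.562.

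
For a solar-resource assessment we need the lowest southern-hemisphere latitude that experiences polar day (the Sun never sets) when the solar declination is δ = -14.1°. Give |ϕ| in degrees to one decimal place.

Polar day requires cos h₀ = −tan ϕ tan δ ≤ −1, i.e. tan ϕ tan δ ≥ 1.
The boundary is |tan ϕ| · |tan δ| = 1, so |ϕ| = 90° − |δ| = 90° − 14.1° = 75.9° in the southern hemisphere.

|ϕ| = 75.9°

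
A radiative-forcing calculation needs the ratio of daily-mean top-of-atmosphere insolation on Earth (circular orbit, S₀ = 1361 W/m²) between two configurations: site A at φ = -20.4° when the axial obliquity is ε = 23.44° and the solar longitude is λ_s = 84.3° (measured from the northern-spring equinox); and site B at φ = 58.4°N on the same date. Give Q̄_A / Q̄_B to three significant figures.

— Configuration A (φ=-20.4°):
Solar declination: sin δ = sin ε · sin λ_s = sin 23.44° × sin 84.3° = 0.39582, so δ = +23.317°.
cos H₀ = −tan(-20.4°) tan(+23.317°) = 0.1603, H₀ = 1.4098 rad.
Bracket: H₀ sin φ sin δ + cos φ cos δ sin H₀ = 1.4098×-0.34857×0.39582 + 0.93728×0.91833×0.98707 = -0.194511 + 0.849603 = 0.655092.
Q̄ = (S₀/π) × [bracket] = (1361/π) × 0.655092 = 283.80 W/m².
— Configuration B (φ=+58.4°):
cos H₀ = −tan(+58.4°) tan(+23.317°) = -0.7006, H₀ = 2.3471 rad.
Bracket: H₀ sin φ sin δ + cos φ cos δ sin H₀ = 2.3471×0.85173×0.39582 + 0.52399×0.91833×0.71353 = 0.791282 + 0.343348 = 1.134630.
Q̄ = (S₀/π) × [bracket] = (1361/π) × 1.134630 = 491.54 W/m².
Ratio Q̄_A / Q̄_B = 283.80 / 491.54 = 0.5774.

Q̄_A / Q̄_B ≈ 0.577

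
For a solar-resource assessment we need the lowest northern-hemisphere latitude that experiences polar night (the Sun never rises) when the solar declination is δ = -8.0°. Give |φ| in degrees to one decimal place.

|φ| = 82.0°

Polar night requires cos H₀ = −tan φ tan δ ≥ 1, i.e. tan φ tan δ ≤ −1.
The boundary is |tan φ| · |tan δ| = 1, so |φ| = 90° − |δ| = 90° − 8.0° = 82.0° in the northern hemisphere.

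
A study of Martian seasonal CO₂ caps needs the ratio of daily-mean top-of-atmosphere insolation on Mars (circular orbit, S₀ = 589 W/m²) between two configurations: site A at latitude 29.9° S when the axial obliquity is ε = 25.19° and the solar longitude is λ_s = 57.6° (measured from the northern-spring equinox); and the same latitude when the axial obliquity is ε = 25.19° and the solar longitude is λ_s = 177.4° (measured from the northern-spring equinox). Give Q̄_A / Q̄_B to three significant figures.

Q̄_A / Q̄_B ≈ 0.643

— Configuration A (φ=-29.9°):
Solar declination: sin δ = sin ε · sin λ_s = sin 25.19° × sin 57.6° = 0.35936, so δ = +21.061°.
cos H₀ = −tan(-29.9°) tan(+21.061°) = 0.2214, H₀ = 1.3475 rad.
Bracket: H₀ sin φ sin δ + cos φ cos δ sin H₀ = 1.3475×-0.49849×0.35936 + 0.86690×0.93320×0.97517 = -0.241388 + 0.788904 = 0.547516.
Q̄ = (S₀/π) × [bracket] = (589/π) × 0.547516 = 102.65 W/m².
— Configuration B (φ=-29.9°):
Solar declination: sin δ = sin ε · sin λ_s = sin 25.19° × sin 177.4° = 0.01931, so δ = +1.106°.
cos H₀ = −tan(-29.9°) tan(+1.106°) = 0.0111, H₀ = 1.5597 rad.
Bracket: H₀ sin φ sin δ + cos φ cos δ sin H₀ = 1.5597×-0.49849×0.01931 + 0.86690×0.99981×0.99994 = -0.015013 + 0.866683 = 0.851670.
Q̄ = (S₀/π) × [bracket] = (589/π) × 0.851670 = 159.67 W/m².
Ratio Q̄_A / Q̄_B = 102.65 / 159.67 = 0.6429.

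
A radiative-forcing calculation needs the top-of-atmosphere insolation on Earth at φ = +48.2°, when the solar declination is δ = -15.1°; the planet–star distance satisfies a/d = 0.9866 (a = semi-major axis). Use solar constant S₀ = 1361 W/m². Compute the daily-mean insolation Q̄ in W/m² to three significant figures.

cos H₀ = −tan(+48.2°) tan(-15.100°) = 0.3018, H₀ = 1.2642 rad.
Bracket: H₀ sin φ sin δ + cos φ cos δ sin H₀ = 1.2642×0.74548×-0.26050 + 0.66653×0.96547×0.95338 = -0.245505 + 0.613514 = 0.368009.
Inverse-square distance factor (a/d)² = 0.9866² = 0.973380.
Q̄ = (S₀/π) × 0.973380 × [bracket] = (1361/π) × 0.973380 × 0.368009 = 155.2 W/m².

Q̄ ≈ 155 W/m²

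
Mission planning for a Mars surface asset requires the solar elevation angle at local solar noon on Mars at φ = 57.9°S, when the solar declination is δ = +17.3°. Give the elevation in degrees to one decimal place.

14.8°

At local noon the hour angle is zero, so the zenith angle equals |φ − δ| = |-57.9° − (+17.300°)| = 75.200°.
Elevation = 90° − 75.200° = 14.8°.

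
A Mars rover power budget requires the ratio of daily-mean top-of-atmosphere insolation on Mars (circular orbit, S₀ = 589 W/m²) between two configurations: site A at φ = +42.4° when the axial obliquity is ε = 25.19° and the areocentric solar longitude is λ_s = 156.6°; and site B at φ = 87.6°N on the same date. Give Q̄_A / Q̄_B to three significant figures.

— Configuration A (φ=+42.4°):
sin δ = sin 25.19° × sin 156.6° = 0.16903, so δ = +9.732°.
cos H₀ = −tan(+42.4°) tan(+9.732°) = -0.1566, H₀ = 1.7280 rad.
Bracket: H₀ sin φ sin δ + cos φ cos δ sin H₀ = 1.7280×0.67430×0.16903 + 0.73846×0.98561×0.98766 = 0.196952 + 0.718852 = 0.915804.
Q̄ = (S₀/π) × [bracket] = (589/π) × 0.915804 = 171.70 W/m².
— Configuration B (φ=+87.6°):
cos H₀ = −tan(+87.6°) tan(+9.732°) = -4.0919 ≤ −1 ⇒ polar day, H₀ = π.
Bracket: H₀ sin φ sin δ + cos φ cos δ sin H₀ = 3.1416×0.99912×0.16903 + 0.04188×0.98561×0.00000 = 0.530557 + 0.000000 = 0.530557.
Q̄ = (S₀/π) × [bracket] = (589/π) × 0.530557 = 99.471 W/m².
Ratio Q̄_A / Q̄_B = 171.70 / 99.471 = 1.726.

Q̄_A / Q̄_B ≈ 1.73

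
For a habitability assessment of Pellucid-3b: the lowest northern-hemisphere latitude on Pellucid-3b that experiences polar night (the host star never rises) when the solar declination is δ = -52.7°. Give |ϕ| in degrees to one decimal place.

Polar night requires cos h₀ = −tan ϕ tan δ ≥ 1, i.e. tan ϕ tan δ ≤ −1.
The boundary is |tan ϕ| · |tan δ| = 1, so |ϕ| = 90° − |δ| = 90° − 52.7° = 37.3° in the northern hemisphere.

|ϕ| = 37.3°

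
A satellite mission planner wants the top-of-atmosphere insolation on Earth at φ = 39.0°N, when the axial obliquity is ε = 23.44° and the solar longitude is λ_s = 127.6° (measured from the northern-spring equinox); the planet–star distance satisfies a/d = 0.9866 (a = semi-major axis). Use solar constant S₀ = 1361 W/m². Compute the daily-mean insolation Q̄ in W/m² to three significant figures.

Q̄ ≈ 454 W/m²

Solar declination: sin δ = sin ε · sin λ_s = sin 23.44° × sin 127.6° = 0.31516, so δ = +18.371°.
cos H₀ = −tan(+39.0°) tan(+18.371°) = -0.2689, H₀ = 1.8431 rad.
Bracket: H₀ sin φ sin δ + cos φ cos δ sin H₀ = 1.8431×0.62932×0.31516 + 0.77715×0.94904×0.96316 = 0.365554 + 0.710375 = 1.075929.
Inverse-square distance factor (a/d)² = 0.9866² = 0.973380.
Q̄ = (S₀/π) × 0.973380 × [bracket] = (1361/π) × 0.973380 × 1.075929 = 453.7 W/m².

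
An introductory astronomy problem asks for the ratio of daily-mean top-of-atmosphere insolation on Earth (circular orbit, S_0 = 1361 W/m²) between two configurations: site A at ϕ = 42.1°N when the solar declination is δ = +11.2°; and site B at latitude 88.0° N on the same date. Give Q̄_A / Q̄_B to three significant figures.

— Configuration A (ϕ=+42.1°):
cos h₀ = −tan(+42.1°) tan(+11.200°) = -0.1789, h₀ = 1.7507 rad.
Bracket: h₀ sin ϕ sin δ + cos ϕ cos δ sin h₀ = 1.7507×0.67043×0.19423 + 0.74198×0.98096×0.98387 = 0.227972 + 0.716112 = 0.944084.
Q̄ = (S_0/π) × [bracket] = (1361/π) × 0.944084 = 409.00 W/m².
— Configuration B (ϕ=+88.0°):
cos h₀ = −tan(+88.0°) tan(+11.200°) = -5.6701 ≤ −1 ⇒ polar day, h₀ = π.
Bracket: h₀ sin ϕ sin δ + cos ϕ cos δ sin h₀ = 3.1416×0.99939×0.19423 + 0.03490×0.98096×0.00000 = 0.609821 + 0.000000 = 0.609821.
Q̄ = (S_0/π) × [bracket] = (1361/π) × 0.609821 = 264.19 W/m².
Ratio Q̄_A / Q̄_B = 409.00 / 264.19 = 1.548.

Q̄_A / Q̄_B ≈ 1.55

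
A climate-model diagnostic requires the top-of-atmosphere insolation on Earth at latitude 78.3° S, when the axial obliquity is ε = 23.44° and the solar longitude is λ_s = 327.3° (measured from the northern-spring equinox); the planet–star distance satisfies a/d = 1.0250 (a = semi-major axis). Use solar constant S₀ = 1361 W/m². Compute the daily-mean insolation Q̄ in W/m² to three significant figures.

Solar declination: sin δ = sin ε · sin λ_s = sin 23.44° × sin 327.3° = -0.21490, so δ = -12.410°.
cos H₀ = −tan(-78.3°) tan(-12.410°) = -1.0625 ≤ −1 ⇒ polar day, H₀ = π.
Bracket: H₀ sin φ sin δ + cos φ cos δ sin H₀ = 3.1416×-0.97922×-0.21490 + 0.20279×0.97664×0.00000 = 0.661101 + 0.000000 = 0.661101.
Inverse-square distance factor (a/d)² = 1.0250² = 1.050625.
Q̄ = (S₀/π) × 1.050625 × [bracket] = (1361/π) × 1.050625 × 0.661101 = 300.9 W/m².

Q̄ ≈ 301 W/m²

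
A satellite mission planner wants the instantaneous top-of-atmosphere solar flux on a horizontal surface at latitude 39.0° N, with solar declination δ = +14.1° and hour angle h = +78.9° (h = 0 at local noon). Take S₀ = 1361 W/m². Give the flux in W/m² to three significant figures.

cos θ_z = sin φ sin δ + cos φ cos δ cos h = 0.153312 + 0.145110 = 0.298422.
Flux = S₀ · cos θ_z = 1361 × 0.298422 = 406.2 W/m².

406 W/m²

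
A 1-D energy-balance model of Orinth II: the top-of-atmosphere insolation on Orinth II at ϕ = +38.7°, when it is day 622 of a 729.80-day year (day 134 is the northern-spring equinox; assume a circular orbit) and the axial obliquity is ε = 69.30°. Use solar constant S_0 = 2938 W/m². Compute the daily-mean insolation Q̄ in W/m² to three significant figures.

Q̄ ≈ 0.00 W/m²

Solar longitude: L_s = 360° × (622 − 134)/729.80 = 240.723°.
sin δ = sin 69.30° × sin 240.723° = -0.81596, so δ = -54.682°.
cos h₀ = −tan(+38.7°) tan(-54.682°) = 1.1308 ≥ 1 ⇒ polar night, h₀ = 0 and Q̄ = 0.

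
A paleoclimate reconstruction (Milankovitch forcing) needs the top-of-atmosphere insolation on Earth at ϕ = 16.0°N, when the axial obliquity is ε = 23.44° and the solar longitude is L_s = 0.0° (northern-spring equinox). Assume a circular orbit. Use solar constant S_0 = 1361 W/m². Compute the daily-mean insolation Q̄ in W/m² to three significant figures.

Solar declination: sin δ = sin ε · sin L_s = sin 23.44° × sin 0.0° = 0.00000, so δ = +0.000°.
cos h₀ = −tan(+16.0°) tan(+0.000°) = -0.0000, h₀ = 1.5708 rad.
Bracket: h₀ sin ϕ sin δ + cos ϕ cos δ sin h₀ = 1.5708×0.27564×0.00000 + 0.96126×1.00000×1.00000 = 0.000000 + 0.961260 = 0.961260.
Q̄ = (S_0/π) × [bracket] = (1361/π) × 0.961260 = 416.4 W/m².

Q̄ ≈ 416 W/m²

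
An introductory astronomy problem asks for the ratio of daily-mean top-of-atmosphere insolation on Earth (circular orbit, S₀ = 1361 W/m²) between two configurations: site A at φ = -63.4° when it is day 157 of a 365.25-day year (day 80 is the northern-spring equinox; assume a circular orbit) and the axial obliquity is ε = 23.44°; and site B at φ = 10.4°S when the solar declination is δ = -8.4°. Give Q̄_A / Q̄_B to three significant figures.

— Configuration A (φ=-63.4°):
Solar longitude: λ_s = 360° × (157 − 80)/365.25 = 75.893°.
sin δ = sin 23.44° × sin 75.893° = 0.38579, so δ = +22.693°.
cos H₀ = −tan(-63.4°) tan(+22.693°) = 0.8351, H₀ = 0.5826 rad.
Bracket: H₀ sin φ sin δ + cos φ cos δ sin H₀ = 0.5826×-0.89415×0.38579 + 0.44776×0.92259×0.55017 = -0.200970 + 0.227275 = 0.026305.
Q̄ = (S₀/π) × [bracket] = (1361/π) × 0.026305 = 11.396 W/m².
— Configuration B (φ=-10.4°):
cos H₀ = −tan(-10.4°) tan(-8.400°) = -0.0271, H₀ = 1.5979 rad.
Bracket: H₀ sin φ sin δ + cos φ cos δ sin H₀ = 1.5979×-0.18052×-0.14608 + 0.98357×0.98927×0.99963 = 0.042137 + 0.972656 = 1.014793.
Q̄ = (S₀/π) × [bracket] = (1361/π) × 1.014793 = 439.63 W/m².
Ratio Q̄_A / Q̄_B = 11.396 / 439.63 = 0.02592.

Q̄_A / Q̄_B ≈ 0.0259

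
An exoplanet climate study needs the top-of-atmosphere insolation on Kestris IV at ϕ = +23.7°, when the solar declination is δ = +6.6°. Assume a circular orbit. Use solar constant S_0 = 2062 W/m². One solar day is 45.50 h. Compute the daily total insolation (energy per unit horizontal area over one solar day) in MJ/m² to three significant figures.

cos h₀ = −tan(+23.7°) tan(+6.600°) = -0.0508, h₀ = 1.6216 rad.
Bracket: h₀ sin ϕ sin δ + cos ϕ cos δ sin h₀ = 1.6216×0.40195×0.11494 + 0.91566×0.99337×0.99871 = 0.074918 + 0.908416 = 0.983334.
Q̄ = (S_0/π) × [bracket] = (2062/π) × 0.983334 = 645.42 W/m².
Daily total = Q̄ × 45.50 h × 3600 s/h = 645.42 × 45.50 × 3600 / 10⁶ = 105.7 MJ/m².

106 MJ/m²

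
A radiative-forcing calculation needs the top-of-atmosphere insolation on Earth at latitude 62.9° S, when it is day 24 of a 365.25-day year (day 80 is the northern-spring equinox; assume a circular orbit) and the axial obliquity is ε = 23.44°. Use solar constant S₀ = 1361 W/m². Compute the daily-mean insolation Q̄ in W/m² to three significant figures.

Solar longitude: λ_s = 360° × (24 − 80)/365.25 = -55.195°, i.e. -55.195° + 360° = 304.805°.
sin δ = sin 23.44° × sin 304.805° = -0.32662, so δ = -19.064°.
cos H₀ = −tan(-62.9°) tan(-19.064°) = -0.6753, H₀ = 2.3122 rad.
Bracket: H₀ sin φ sin δ + cos φ cos δ sin H₀ = 2.3122×-0.89021×-0.32662 + 0.45554×0.94515×0.73753 = 0.672296 + 0.317546 = 0.989842.
Q̄ = (S₀/π) × [bracket] = (1361/π) × 0.989842 = 428.8 W/m².

Q̄ ≈ 429 W/m²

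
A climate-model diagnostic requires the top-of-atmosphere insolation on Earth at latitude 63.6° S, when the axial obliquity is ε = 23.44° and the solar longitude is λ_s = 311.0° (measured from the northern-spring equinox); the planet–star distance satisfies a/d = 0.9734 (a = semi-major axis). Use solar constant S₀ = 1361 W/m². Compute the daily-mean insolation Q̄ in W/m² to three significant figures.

Solar declination: sin δ = sin ε · sin λ_s = sin 23.44° × sin 311.0° = -0.30021, so δ = -17.471°.
cos H₀ = −tan(-63.6°) tan(-17.471°) = -0.6340, H₀ = 2.2575 rad.
Bracket: H₀ sin φ sin δ + cos φ cos δ sin H₀ = 2.2575×-0.89571×-0.30021 + 0.44464×0.95387×0.77331 = 0.607044 + 0.327983 = 0.935027.
Inverse-square distance factor (a/d)² = 0.9734² = 0.947508.
Q̄ = (S₀/π) × 0.947508 × [bracket] = (1361/π) × 0.947508 × 0.935027 = 383.8 W/m².

Q̄ ≈ 384 W/m²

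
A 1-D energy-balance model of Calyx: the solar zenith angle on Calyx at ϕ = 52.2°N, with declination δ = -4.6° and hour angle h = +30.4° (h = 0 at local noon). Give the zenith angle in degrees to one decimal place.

cos θ_z = sin ϕ sin δ + cos ϕ cos δ cos h = -0.063370 + 0.526938 = 0.463568.
θ_z = arccos(0.463568) = 62.4°.

θ_z = 62.4°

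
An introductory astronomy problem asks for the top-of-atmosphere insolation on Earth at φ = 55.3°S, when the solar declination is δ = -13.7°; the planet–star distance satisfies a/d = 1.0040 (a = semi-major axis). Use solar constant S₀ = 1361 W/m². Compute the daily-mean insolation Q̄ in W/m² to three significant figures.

Q̄ ≈ 390 W/m²

cos H₀ = −tan(-55.3°) tan(-13.700°) = -0.3521, H₀ = 1.9306 rad.
Bracket: H₀ sin φ sin δ + cos φ cos δ sin H₀ = 1.9306×-0.82214×-0.23684 + 0.56928×0.97155×0.93598 = 0.375918 + 0.517676 = 0.893594.
Inverse-square distance factor (a/d)² = 1.0040² = 1.008016.
Q̄ = (S₀/π) × 1.008016 × [bracket] = (1361/π) × 1.008016 × 0.893594 = 390.2 W/m².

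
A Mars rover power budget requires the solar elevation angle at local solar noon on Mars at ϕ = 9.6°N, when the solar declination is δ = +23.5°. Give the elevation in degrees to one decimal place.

At local noon the hour angle is zero, so the zenith angle equals |ϕ − δ| = |+9.6° − (+23.500°)| = 13.900°.
Elevation = 90° − 13.900° = 76.1°.

76.1°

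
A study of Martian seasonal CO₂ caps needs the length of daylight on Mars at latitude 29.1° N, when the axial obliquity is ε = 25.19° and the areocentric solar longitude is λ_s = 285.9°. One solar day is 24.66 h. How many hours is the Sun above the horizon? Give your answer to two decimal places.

sin δ = sin 25.19° × sin 285.9° = -0.40934, so δ = -24.163°.
cos H₀ = −tan φ · tan δ = −tan(+29.1°) × tan(-24.163°) = 0.2497, so H₀ = 1.3184 rad = 75.54°.
Daylight = 2H₀/(2π) × 24.66 h = (1.3184/π) × 24.66 = 10.35 h.

10.35 h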